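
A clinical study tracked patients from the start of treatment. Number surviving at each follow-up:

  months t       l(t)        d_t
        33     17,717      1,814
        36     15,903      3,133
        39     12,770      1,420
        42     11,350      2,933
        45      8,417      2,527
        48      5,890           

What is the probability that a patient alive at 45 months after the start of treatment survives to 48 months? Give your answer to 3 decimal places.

The conditional survival probability is l(48)/l(45) = 5,890/8,417 = 0.699774.

0.700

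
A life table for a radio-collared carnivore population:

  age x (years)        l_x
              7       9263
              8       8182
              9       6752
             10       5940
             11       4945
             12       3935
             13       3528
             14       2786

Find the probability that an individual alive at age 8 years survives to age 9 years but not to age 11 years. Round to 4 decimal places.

This is the probability of reaching 9 but not 11, conditional on being alive at 8: (l_9 − l_11) / l_8.
= (6752 − 4945) / 8182 = 1807 / 8182 = 0.220851.

0.2209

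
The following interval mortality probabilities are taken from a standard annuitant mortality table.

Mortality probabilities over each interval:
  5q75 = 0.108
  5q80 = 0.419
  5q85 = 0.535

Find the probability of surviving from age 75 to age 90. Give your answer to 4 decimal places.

0.2410

Chaining the interval survival probabilities: (1 − 0.108) × (1 − 0.419) × (1 − 0.535).
= 0.892 × 0.581 × 0.465 = 0.240987.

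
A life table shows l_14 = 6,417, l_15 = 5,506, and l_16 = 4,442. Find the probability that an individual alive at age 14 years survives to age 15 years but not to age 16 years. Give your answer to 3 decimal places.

0.166

This is the probability of reaching 15 but not 16, conditional on being alive at 14: (l_15 − l_16) / l_14.
= (5,506 − 4,442) / 6,417 = 1,064 / 6,417 = 0.165810.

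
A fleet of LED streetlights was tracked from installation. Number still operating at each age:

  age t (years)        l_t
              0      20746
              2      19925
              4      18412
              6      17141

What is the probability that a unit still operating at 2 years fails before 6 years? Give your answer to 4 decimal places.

0.1397

P(fail before 6 | operational at 2) = 1 − l_6/l_2 = 1 − 17141/19925 = (2784)/19925 = 0.139724.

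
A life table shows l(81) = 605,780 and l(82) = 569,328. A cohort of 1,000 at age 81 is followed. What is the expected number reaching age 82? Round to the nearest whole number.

940

The relevant probability is 569,328/605,780 = 0.939826.
Expected number = 1,000 × 0.939826 = 940.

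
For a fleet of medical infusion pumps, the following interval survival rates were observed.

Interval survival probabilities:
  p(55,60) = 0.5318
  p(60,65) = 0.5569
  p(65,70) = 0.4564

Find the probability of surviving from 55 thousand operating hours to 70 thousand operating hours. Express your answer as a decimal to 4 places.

The overall survival probability is 0.5318 × 0.5569 × 0.4564.
= 0.135167.

0.1352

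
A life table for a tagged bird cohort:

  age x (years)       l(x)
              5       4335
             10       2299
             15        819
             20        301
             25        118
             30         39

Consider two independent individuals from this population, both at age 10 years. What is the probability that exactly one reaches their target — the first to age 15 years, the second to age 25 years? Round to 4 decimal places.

0.3710

p₁ = l(15)/l(10) = 819/2299 = 0.356242; p₂ = l(25)/l(10) = 118/2299 = 0.051327.
P(exactly one) = p₁(1−p₂) + (1−p₁)p₂ = 0.337957 + 0.033042 = 0.370999.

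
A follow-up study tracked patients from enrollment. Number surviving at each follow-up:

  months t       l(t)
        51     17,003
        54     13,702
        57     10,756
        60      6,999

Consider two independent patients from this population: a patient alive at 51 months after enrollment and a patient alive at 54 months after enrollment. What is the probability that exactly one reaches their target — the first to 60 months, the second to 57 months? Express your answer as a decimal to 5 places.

0.55037

p₁ = l(60)/l(51) = 6,999/17,003 = 0.411633; p₂ = l(57)/l(54) = 10,756/13,702 = 0.784995.
P(exactly one) = p₁(1−p₂) + (1−p₁)p₂ = 0.088503 + 0.461865 = 0.550368.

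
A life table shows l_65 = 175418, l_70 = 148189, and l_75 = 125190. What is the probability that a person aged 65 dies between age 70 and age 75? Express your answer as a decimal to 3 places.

0.131

We want 5|5q65 = (l_70 − l_75)/l_65.
This is the probability of reaching 70 but not 75, conditional on being alive at 65: (l_70 − l_75) / l_65.
= (148189 − 125190) / 175418 = 22999 / 175418 = 0.131110.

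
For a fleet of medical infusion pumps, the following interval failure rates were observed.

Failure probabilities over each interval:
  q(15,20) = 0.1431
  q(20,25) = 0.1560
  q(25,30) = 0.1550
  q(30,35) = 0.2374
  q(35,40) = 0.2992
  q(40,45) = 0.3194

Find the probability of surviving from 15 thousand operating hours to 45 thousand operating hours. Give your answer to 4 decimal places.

0.2223

P(survive 15→45) = (1 − 0.1431) × (1 − 0.1560) × (1 − 0.1550) × (1 − 0.2374) × (1 − 0.2992) × (1 − 0.3194).
= 0.8569 × 0.8440 × 0.8450 × 0.7626 × 0.7008 × 0.6806 = 0.222286.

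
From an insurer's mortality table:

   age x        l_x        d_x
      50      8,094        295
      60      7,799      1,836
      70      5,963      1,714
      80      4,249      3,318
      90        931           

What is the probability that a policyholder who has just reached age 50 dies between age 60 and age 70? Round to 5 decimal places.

0.22683

We want 10|10q50 = (l_60 − l_70)/l_50.
This is the probability of reaching 60 but not 70, conditional on being alive at 50: (l_60 − l_70) / l_50.
= (7,799 − 5,963) / 8,094 = 1,836 / 8,094 = 0.226835.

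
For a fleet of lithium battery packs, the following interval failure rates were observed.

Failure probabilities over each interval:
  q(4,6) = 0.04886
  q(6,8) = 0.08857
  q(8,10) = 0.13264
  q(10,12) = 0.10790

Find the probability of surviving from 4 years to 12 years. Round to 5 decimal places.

P(survive 4→12) = (1 − 0.04886) × (1 − 0.08857) × (1 − 0.13264) × (1 − 0.10790).
= 0.95114 × 0.91143 × 0.86736 × 0.89210 = 0.670781.

0.67078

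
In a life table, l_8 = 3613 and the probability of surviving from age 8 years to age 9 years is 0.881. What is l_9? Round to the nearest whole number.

3183

l_9 = l_8 × p = 3613 × 0.881 = 3183.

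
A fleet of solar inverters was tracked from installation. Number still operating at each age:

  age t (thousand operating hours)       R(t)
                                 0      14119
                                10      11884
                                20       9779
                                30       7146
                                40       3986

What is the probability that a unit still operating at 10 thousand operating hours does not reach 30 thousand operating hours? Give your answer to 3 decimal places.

0.399

P(fail before 30 | operational at 10) = 1 − R(30)/R(10) = 1 − 7146/11884 = (4738)/11884 = 0.398687.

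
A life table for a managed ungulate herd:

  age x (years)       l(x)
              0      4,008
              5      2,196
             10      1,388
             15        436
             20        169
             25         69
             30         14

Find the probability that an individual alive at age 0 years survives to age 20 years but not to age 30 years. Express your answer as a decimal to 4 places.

This is the probability of reaching 20 but not 30, conditional on being alive at 0: (l(20) − l(30)) / l(0).
= (169 − 14) / 4,008 = 155 / 4,008 = 0.038673.

0.0387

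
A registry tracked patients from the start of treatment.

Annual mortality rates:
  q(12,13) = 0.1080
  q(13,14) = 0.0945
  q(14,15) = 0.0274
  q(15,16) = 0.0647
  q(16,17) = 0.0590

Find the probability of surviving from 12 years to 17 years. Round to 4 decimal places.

0.6914

Survival from 12 to 17 is the product of surviving each interval: (1 − 0.1080) × (1 − 0.0945) × (1 − 0.0274) × (1 − 0.0647) × (1 − 0.0590).
= 0.8920 × 0.9055 × 0.9726 × 0.9353 × 0.9410 = 0.691398.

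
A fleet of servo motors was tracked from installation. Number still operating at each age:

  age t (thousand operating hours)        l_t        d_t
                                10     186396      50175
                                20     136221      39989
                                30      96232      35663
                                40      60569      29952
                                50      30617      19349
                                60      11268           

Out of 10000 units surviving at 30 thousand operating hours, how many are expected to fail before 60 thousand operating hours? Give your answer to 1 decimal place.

8829.1

The relevant probability is 1 − 11268/96232 = 0.882908.
Expected number = 10000 × 0.882908 = 8829.1.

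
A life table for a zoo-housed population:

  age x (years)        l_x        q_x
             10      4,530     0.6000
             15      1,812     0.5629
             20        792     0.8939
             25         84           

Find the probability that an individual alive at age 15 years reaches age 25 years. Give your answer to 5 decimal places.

The conditional survival probability is l_25/l_15 = 84/1,812 = 0.046358.

0.04636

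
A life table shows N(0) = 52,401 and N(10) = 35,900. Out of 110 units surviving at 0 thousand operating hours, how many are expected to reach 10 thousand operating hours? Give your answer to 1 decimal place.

75.4

The relevant probability is 35,900/52,401 = 0.685101.
Expected number = 110 × 0.685101 = 75.4.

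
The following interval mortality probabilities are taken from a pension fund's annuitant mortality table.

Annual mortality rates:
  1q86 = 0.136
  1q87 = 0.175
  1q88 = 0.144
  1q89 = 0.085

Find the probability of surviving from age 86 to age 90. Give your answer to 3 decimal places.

0.558

The overall survival probability is (1 − 0.136) × (1 − 0.175) × (1 − 0.144) × (1 − 0.085).
= 0.864 × 0.825 × 0.856 × 0.915 = 0.558293.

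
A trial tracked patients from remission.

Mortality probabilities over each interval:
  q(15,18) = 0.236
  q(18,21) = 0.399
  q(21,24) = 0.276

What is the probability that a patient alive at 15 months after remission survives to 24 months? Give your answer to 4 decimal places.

0.3324

Survival from 15 to 24 is the product of surviving each interval: (1 − 0.236) × (1 − 0.399) × (1 − 0.276).
= 0.764 × 0.601 × 0.724 = 0.332435.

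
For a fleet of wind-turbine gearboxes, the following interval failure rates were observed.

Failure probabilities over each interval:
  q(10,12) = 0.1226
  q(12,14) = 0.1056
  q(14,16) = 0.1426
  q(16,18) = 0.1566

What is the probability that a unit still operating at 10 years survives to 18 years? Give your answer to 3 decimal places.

0.567

P(survive 10→18) = (1 − 0.1226) × (1 − 0.1056) × (1 − 0.1426) × (1 − 0.1566).
= 0.8774 × 0.8944 × 0.8574 × 0.8434 = 0.567475.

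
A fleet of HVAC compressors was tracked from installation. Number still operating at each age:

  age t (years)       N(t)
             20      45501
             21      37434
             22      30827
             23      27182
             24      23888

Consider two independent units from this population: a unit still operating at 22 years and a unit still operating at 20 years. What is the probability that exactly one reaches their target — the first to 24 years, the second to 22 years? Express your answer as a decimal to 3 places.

0.402

p₁ = N(24)/N(22) = 23888/30827 = 0.774905; p₂ = N(22)/N(20) = 30827/45501 = 0.677502.
P(exactly one) = p₁(1−p₂) + (1−p₁)p₂ = 0.249905 + 0.152502 = 0.402408.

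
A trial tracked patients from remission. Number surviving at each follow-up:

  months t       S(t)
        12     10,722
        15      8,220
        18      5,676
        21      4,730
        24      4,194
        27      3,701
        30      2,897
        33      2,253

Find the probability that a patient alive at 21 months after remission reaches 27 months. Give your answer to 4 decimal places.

The conditional survival probability is S(27)/S(21) = 3,701/4,730 = 0.782452.

0.7825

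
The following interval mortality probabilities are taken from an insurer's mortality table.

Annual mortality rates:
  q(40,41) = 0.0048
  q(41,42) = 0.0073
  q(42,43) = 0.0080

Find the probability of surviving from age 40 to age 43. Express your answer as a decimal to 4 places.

0.9800

Chaining the interval survival probabilities: (1 − 0.0048) × (1 − 0.0073) × (1 − 0.0080).
= 0.9952 × 0.9927 × 0.9920 = 0.980032.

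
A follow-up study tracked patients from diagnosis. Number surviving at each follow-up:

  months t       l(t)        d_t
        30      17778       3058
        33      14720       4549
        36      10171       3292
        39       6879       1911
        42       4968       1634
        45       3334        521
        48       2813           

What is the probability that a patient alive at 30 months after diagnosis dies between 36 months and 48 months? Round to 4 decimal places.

This is the probability of reaching 36 but not 48, conditional on being alive at 30: (l(36) − l(48)) / l(30).
= (10171 − 2813) / 17778 = 7358 / 17778 = 0.413882.

0.4139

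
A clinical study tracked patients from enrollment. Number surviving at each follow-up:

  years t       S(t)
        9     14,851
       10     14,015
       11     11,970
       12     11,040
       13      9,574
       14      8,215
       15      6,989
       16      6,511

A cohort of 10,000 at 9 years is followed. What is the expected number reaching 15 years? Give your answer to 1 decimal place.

4706.1

The relevant probability is 6,989/14,851 = 0.470608.
Expected number = 10,000 × 0.470608 = 4706.1.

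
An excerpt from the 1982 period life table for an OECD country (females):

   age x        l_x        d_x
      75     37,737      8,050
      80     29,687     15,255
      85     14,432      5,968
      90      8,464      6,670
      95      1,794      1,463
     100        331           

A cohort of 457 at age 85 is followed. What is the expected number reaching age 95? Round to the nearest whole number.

57

The relevant probability is 1,794/14,432 = 0.124307.
Expected number = 457 × 0.124307 = 57.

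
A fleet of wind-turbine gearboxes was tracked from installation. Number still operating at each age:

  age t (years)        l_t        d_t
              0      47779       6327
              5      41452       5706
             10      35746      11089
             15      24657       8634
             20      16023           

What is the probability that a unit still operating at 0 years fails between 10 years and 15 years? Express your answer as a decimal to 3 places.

0.232

This is the probability of reaching 10 but not 15, conditional on being operational at 0: (l_10 − l_15) / l_0.
= (35746 − 24657) / 47779 = 11089 / 47779 = 0.232089.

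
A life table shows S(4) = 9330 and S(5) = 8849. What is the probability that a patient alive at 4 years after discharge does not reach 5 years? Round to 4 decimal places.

0.0516

P(die before 5 | alive at 4) = 1 − S(5)/S(4) = 1 − 8849/9330 = (481)/9330 = 0.051554.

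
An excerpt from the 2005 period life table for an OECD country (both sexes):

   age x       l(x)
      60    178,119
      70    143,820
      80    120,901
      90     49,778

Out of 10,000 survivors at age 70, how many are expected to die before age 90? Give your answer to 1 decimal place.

The relevant probability is 1 − 49,778/143,820 = 0.653887.
Expected number = 10,000 × 0.653887 = 6538.9.

6538.9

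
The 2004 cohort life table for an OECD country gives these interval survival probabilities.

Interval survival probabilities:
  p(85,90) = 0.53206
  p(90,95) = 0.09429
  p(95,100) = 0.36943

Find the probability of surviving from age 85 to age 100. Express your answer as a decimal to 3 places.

0.019

Survival from 85 to 100 is the product of surviving each interval: 0.53206 × 0.09429 × 0.36943.
= 0.018534.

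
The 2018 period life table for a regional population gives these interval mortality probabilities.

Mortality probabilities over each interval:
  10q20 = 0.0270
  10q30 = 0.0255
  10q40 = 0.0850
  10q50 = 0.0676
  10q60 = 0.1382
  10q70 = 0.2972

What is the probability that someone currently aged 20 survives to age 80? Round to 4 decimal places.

0.4900

60p20 = (1 − 0.0270) × (1 − 0.0255) × (1 − 0.0850) × (1 − 0.0676) × (1 − 0.1382) × (1 − 0.2972).
= 0.9730 × 0.9745 × 0.9150 × 0.9324 × 0.8618 × 0.7028 = 0.489955.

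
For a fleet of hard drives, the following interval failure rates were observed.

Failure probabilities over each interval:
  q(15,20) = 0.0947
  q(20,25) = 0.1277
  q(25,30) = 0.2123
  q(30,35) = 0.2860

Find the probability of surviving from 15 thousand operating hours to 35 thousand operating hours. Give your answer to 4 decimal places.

0.4441

Chaining the interval survival probabilities: (1 − 0.0947) × (1 − 0.1277) × (1 − 0.2123) × (1 − 0.2860).
= 0.9053 × 0.8723 × 0.7877 × 0.7140 = 0.444138.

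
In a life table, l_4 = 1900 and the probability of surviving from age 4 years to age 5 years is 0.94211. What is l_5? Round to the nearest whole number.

l_5 = l_4 × p = 1900 × 0.94211 = 1790.

1790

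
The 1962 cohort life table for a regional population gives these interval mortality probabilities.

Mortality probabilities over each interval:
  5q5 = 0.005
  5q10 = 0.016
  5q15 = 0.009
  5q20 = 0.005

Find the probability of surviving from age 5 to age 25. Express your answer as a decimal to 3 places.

0.965

Chaining the interval survival probabilities: (1 − 0.005) × (1 − 0.016) × (1 − 0.009) × (1 − 0.005).
= 0.995 × 0.984 × 0.991 × 0.995 = 0.965417.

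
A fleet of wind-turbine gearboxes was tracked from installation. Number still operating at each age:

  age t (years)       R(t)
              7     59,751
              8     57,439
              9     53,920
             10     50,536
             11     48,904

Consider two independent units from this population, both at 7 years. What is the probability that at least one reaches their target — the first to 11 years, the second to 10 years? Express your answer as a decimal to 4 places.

0.9720

p₁ = R(11)/R(7) = 48,904/59,751 = 0.818463; p₂ = R(10)/R(7) = 50,536/59,751 = 0.845777.
P(at least one) = 1 − (1−p₁)(1−p₂) = 1 − 0.181537 × 0.154223 = 0.972003.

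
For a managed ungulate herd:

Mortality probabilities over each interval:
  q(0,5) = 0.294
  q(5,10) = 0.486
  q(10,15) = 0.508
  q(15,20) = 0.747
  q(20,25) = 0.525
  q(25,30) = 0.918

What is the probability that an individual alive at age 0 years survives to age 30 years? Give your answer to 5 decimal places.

P(survive 0→30) = (1 − 0.294) × (1 − 0.486) × (1 − 0.508) × (1 − 0.747) × (1 − 0.525) × (1 − 0.918).
= 0.706 × 0.514 × 0.492 × 0.253 × 0.475 × 0.082 = 0.001759.

0.00176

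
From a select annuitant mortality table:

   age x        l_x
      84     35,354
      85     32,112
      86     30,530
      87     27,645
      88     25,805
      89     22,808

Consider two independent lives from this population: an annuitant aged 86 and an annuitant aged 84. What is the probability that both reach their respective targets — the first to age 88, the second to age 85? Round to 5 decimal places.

0.76773

p₁ = l_88/l_86 = 25,805/30,530 = 0.845234; p₂ = l_85/l_84 = 32,112/35,354 = 0.908299.
P(both) = p₁ × p₂ = 0.845234 × 0.908299 = 0.767725.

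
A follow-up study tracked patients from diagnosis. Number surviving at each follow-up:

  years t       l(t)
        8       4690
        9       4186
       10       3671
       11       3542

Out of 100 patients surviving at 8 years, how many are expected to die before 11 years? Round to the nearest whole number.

The relevant probability is 1 − 3542/4690 = 0.244776.
Expected number = 100 × 0.244776 = 24.

24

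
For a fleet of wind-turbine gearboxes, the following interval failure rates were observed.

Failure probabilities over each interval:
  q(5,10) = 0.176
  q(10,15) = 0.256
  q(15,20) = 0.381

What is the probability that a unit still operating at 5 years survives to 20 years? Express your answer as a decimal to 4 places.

0.3795

The overall survival probability is (1 − 0.176) × (1 − 0.256) × (1 − 0.381).
= 0.824 × 0.744 × 0.619 = 0.379482.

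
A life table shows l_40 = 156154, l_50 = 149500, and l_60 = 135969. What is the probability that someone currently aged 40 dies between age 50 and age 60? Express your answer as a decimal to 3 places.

We want 10|10q40 = (l_50 − l_60)/l_40.
This is the probability of reaching 50 but not 60, conditional on being alive at 40: (l_50 − l_60) / l_40.
= (149500 − 135969) / 156154 = 13531 / 156154 = 0.086652.

0.087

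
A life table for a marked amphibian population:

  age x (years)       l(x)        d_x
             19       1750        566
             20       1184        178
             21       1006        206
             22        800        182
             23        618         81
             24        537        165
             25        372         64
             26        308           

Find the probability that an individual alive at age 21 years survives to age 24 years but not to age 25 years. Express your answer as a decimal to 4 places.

This is the probability of reaching 24 but not 25, conditional on being alive at 21: (l(24) − l(25)) / l(21).
= (537 − 372) / 1006 = 165 / 1006 = 0.164016.

0.1640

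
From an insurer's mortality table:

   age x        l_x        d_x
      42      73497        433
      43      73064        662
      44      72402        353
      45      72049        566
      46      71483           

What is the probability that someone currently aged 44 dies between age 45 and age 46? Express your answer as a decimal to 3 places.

We want 1|1q44 = (l_45 − l_46)/l_44.
This is the probability of reaching 45 but not 46, conditional on being alive at 44: (l_45 − l_46) / l_44.
= (72049 − 71483) / 72402 = 566 / 72402 = 0.007817.

0.008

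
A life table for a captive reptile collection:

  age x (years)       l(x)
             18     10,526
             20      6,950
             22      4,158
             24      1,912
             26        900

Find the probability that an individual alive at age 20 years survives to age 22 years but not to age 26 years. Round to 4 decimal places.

This is the probability of reaching 22 but not 26, conditional on being alive at 20: (l(22) − l(26)) / l(20).
= (4,158 − 900) / 6,950 = 3,258 / 6,950 = 0.468777.

0.4688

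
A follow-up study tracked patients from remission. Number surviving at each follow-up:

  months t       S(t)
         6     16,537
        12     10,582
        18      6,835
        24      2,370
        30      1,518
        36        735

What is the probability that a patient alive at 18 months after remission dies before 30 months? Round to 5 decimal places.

0.77791

P(die before 30 | alive at 18) = 1 − S(30)/S(18) = 1 − 1,518/6,835 = (5,317)/6,835 = 0.777908.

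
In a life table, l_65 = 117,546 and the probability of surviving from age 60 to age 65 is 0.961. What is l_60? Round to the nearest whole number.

122316

l_60 = l_65 / p = 117,546 / 0.961 = 122316.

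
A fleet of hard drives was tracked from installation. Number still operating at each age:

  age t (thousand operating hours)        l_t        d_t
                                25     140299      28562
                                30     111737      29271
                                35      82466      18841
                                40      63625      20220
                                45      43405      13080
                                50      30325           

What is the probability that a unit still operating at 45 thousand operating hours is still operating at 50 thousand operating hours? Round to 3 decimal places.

0.699

The conditional survival probability is l_50/l_45 = 30325/43405 = 0.698652.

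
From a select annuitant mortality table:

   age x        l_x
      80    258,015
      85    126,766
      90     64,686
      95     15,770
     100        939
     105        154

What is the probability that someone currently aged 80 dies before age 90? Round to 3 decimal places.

P(die before 90 | alive at 80) = 1 − l_90/l_80 = 1 − 64,686/258,015 = (193,329)/258,015 = 0.749294.

0.749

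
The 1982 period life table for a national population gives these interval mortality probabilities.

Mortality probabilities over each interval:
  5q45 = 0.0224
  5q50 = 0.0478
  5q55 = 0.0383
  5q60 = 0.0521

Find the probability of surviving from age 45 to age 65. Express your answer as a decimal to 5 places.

0.84858

Chaining the interval survival probabilities: (1 − 0.0224) × (1 − 0.0478) × (1 − 0.0383) × (1 − 0.0521).
= 0.9776 × 0.9522 × 0.9617 × 0.9479 = 0.848577.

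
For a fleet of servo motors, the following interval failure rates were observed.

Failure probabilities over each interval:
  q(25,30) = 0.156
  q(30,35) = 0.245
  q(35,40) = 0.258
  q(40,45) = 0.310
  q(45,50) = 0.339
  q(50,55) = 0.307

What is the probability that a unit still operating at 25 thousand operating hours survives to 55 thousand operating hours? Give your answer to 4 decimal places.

0.1494

Chaining the interval survival probabilities: (1 − 0.156) × (1 − 0.245) × (1 − 0.258) × (1 − 0.310) × (1 − 0.339) × (1 − 0.307).
= 0.844 × 0.755 × 0.742 × 0.690 × 0.661 × 0.693 = 0.149444.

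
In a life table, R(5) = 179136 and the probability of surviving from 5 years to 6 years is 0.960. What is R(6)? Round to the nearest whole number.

R(6) = R(5) × p = 179136 × 0.960 = 171971.

171971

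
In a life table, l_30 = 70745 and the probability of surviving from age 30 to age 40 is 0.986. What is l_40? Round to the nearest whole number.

l_40 = l_30 × p = 70745 × 0.986 = 69755.

69755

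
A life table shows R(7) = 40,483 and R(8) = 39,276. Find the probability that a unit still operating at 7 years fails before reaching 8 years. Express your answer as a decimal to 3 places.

0.030

P(fail before 8 | operational at 7) = 1 − R(8)/R(7) = 1 − 39,276/40,483 = (1,207)/40,483 = 0.029815.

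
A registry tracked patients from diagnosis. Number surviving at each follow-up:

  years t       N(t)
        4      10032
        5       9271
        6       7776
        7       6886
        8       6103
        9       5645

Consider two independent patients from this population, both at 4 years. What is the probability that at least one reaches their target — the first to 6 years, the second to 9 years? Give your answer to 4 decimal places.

0.9017

p₁ = N(6)/N(4) = 7776/10032 = 0.775120; p₂ = N(9)/N(4) = 5645/10032 = 0.562699.
P(at least one) = 1 − (1−p₁)(1−p₂) = 1 − 0.224880 × 0.437301 = 0.901660.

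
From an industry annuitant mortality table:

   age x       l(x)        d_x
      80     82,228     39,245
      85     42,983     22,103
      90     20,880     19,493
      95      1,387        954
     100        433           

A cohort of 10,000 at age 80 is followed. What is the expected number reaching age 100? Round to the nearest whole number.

The relevant probability is 433/82,228 = 0.005266.
Expected number = 10,000 × 0.005266 = 53.

53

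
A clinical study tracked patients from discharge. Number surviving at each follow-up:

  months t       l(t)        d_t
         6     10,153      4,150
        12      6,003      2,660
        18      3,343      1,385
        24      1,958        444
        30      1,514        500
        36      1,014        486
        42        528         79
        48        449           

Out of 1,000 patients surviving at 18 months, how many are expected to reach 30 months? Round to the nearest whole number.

The relevant probability is 1,514/3,343 = 0.452887.
Expected number = 1,000 × 0.452887 = 453.

453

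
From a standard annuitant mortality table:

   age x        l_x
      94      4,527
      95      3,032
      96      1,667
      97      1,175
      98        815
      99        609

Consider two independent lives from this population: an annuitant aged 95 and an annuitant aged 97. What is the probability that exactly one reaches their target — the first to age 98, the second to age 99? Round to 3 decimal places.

p₁ = l_98/l_95 = 815/3,032 = 0.268799; p₂ = l_99/l_97 = 609/1,175 = 0.518298.
P(exactly one) = p₁(1−p₂) + (1−p₁)p₂ = 0.129481 + 0.378980 = 0.508461.

0.508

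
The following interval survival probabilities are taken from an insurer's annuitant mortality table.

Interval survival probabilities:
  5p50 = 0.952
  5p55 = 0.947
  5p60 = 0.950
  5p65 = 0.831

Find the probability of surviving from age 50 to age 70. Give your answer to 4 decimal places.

0.7117

20p50 = 0.952 × 0.947 × 0.950 × 0.831.
= 0.711724.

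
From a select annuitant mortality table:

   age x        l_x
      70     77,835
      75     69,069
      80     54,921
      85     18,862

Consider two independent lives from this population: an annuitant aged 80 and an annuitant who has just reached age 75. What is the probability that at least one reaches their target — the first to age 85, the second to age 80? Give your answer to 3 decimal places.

p₁ = l_85/l_80 = 18,862/54,921 = 0.343439; p₂ = l_80/l_75 = 54,921/69,069 = 0.795161.
P(at least one) = 1 − (1−p₁)(1−p₂) = 1 − 0.656561 × 0.204839 = 0.865511.

0.866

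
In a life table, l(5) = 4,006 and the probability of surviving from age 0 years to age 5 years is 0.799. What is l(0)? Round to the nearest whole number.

5014

l(0) = l(5) / p = 4,006 / 0.799 = 5014.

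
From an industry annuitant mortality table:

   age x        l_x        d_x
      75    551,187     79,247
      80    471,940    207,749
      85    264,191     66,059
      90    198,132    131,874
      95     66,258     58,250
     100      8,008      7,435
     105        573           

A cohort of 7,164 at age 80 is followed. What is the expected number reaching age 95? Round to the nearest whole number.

The relevant probability is 66,258/471,940 = 0.140395.
Expected number = 7,164 × 0.140395 = 1006.

1006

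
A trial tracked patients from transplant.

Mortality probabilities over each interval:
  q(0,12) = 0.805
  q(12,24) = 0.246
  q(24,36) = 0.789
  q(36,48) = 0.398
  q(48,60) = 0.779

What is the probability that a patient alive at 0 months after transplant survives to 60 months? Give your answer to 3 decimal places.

0.004

Chaining the interval survival probabilities: (1 − 0.805) × (1 − 0.246) × (1 − 0.789) × (1 − 0.398) × (1 − 0.779).
= 0.195 × 0.754 × 0.211 × 0.602 × 0.221 = 0.004127.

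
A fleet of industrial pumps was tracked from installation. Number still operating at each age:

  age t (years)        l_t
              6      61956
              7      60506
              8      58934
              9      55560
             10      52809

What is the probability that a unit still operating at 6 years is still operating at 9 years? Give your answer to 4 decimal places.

0.8968

The conditional survival probability is l_9/l_6 = 55560/61956 = 0.896765.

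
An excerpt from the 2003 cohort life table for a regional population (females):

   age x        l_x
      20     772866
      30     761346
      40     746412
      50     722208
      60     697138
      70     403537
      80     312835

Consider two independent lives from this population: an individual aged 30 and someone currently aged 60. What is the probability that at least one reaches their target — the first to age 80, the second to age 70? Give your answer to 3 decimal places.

0.752

p₁ = l_80/l_30 = 312835/761346 = 0.410897; p₂ = l_70/l_60 = 403537/697138 = 0.578848.
P(at least one) = 1 − (1−p₁)(1−p₂) = 1 − 0.589103 × 0.421152 = 0.751898.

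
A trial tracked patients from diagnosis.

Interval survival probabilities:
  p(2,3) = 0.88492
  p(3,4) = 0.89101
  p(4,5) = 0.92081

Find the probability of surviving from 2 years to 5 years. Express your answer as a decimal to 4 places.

Chaining the interval survival probabilities: 0.88492 × 0.89101 × 0.92081.
= 0.726033.

0.7260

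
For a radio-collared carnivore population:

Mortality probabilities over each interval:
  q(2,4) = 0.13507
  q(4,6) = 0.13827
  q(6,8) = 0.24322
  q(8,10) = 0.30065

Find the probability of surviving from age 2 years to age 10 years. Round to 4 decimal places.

The overall survival probability is (1 − 0.13507) × (1 − 0.13827) × (1 − 0.24322) × (1 − 0.30065).
= 0.86493 × 0.86173 × 0.75678 × 0.69935 = 0.394472.

0.3945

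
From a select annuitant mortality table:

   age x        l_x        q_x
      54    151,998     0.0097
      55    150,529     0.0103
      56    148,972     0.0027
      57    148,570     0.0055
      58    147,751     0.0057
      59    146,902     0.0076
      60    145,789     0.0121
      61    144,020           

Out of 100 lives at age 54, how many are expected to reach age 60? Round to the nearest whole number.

96

The relevant probability is 145,789/151,998 = 0.959151.
Expected number = 100 × 0.959151 = 96.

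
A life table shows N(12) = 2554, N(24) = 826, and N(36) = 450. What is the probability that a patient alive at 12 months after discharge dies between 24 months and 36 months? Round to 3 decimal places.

0.147

This is the probability of reaching 24 but not 36, conditional on being alive at 12: (N(24) − N(36)) / N(12).
= (826 − 450) / 2554 = 376 / 2554 = 0.147220.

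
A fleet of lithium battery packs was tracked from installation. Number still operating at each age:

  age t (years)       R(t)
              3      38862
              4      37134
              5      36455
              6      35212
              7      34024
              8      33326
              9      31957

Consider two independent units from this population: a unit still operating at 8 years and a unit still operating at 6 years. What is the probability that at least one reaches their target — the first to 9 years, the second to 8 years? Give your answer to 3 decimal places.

0.998

p₁ = R(9)/R(8) = 31957/33326 = 0.958921; p₂ = R(8)/R(6) = 33326/35212 = 0.946439.
P(at least one) = 1 − (1−p₁)(1−p₂) = 1 − 0.041079 × 0.053561 = 0.997800.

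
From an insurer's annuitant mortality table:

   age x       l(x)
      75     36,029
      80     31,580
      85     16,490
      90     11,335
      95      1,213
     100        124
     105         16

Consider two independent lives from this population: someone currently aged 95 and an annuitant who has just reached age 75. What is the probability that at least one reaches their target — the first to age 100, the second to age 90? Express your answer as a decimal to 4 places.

p₁ = l(100)/l(95) = 124/1,213 = 0.102226; p₂ = l(90)/l(75) = 11,335/36,029 = 0.314608.
P(at least one) = 1 − (1−p₁)(1−p₂) = 1 − 0.897774 × 0.685392 = 0.384673.

0.3847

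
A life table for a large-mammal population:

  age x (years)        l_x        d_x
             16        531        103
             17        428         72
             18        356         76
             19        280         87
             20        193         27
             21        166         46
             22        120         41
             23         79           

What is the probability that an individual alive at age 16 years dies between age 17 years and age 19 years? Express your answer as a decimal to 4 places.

0.2787

This is the probability of reaching 17 but not 19, conditional on being alive at 16: (l_17 − l_19) / l_16.
= (428 − 280) / 531 = 148 / 531 = 0.278719.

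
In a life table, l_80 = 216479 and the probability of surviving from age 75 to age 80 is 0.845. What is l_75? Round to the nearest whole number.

256188

l_75 = l_80 / p = 216479 / 0.845 = 256188.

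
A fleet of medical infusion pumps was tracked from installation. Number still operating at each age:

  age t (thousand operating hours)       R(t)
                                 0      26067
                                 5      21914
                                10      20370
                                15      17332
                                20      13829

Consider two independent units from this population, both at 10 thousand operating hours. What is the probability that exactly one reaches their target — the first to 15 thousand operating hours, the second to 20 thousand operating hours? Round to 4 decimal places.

0.3745

p₁ = R(15)/R(10) = 17332/20370 = 0.850859; p₂ = R(20)/R(10) = 13829/20370 = 0.678891.
P(exactly one) = p₁(1−p₂) + (1−p₁)p₂ = 0.273218 + 0.101250 = 0.374469.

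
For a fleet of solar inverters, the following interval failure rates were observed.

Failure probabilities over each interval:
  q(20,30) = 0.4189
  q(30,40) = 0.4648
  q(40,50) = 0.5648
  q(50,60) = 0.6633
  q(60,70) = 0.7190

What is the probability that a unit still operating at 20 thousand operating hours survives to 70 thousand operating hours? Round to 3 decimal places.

0.013

P(survive 20→70) = (1 − 0.4189) × (1 − 0.4648) × (1 − 0.5648) × (1 − 0.6633) × (1 − 0.7190).
= 0.5811 × 0.5352 × 0.4352 × 0.3367 × 0.2810 = 0.012806.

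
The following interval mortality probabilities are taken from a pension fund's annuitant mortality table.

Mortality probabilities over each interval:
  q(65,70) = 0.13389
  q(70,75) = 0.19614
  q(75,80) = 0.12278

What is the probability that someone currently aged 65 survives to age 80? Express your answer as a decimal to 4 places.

0.6107

P(survive 65→80) = (1 − 0.13389) × (1 − 0.19614) × (1 − 0.12278).
= 0.86611 × 0.80386 × 0.87722 = 0.610748.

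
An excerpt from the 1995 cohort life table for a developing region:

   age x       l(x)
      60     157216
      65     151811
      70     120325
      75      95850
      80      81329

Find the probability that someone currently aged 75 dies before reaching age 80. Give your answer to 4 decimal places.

0.1515

P(die before 80 | alive at 75) = 1 − l(80)/l(75) = 1 − 81329/95850 = (14521)/95850 = 0.151497.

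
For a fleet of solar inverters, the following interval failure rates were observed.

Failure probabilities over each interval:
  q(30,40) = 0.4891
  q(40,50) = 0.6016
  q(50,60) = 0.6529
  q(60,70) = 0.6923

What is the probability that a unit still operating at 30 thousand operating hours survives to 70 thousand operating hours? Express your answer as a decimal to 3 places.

0.022

P(survive 30→70) = (1 − 0.4891) × (1 − 0.6016) × (1 − 0.6529) × (1 − 0.6923).
= 0.5109 × 0.3984 × 0.3471 × 0.3077 = 0.021739.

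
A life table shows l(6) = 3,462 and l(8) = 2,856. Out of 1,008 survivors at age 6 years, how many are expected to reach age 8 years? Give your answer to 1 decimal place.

The relevant probability is 2,856/3,462 = 0.824957.
Expected number = 1,008 × 0.824957 = 831.6.

831.6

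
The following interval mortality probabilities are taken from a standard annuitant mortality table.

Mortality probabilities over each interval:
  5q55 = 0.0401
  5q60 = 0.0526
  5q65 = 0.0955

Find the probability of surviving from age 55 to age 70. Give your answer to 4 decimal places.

0.8226

15p55 = (1 − 0.0401) × (1 − 0.0526) × (1 − 0.0955).
= 0.9599 × 0.9474 × 0.9045 = 0.822561.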